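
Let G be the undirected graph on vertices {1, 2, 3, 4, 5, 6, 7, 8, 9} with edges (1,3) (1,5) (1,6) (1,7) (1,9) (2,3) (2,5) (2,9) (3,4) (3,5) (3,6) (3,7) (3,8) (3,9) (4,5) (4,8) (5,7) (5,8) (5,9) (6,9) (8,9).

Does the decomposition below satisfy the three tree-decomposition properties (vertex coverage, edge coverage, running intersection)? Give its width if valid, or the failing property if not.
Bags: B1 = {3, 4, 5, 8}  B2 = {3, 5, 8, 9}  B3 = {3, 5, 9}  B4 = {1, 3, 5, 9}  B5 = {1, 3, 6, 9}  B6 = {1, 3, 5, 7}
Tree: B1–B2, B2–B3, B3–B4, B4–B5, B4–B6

No — vertex 2 appears in no bag.

A tree decomposition must satisfy three properties: every vertex lies in some bag; for every edge, both endpoints lie together in some bag; and for every vertex, the bags containing it form a connected subtree. Here vertex 2 appears in no bag, so the decomposition is invalid.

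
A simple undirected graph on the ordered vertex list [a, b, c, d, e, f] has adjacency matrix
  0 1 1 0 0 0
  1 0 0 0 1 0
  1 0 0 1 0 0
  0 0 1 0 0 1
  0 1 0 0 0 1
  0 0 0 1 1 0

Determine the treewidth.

A width-2 tree decomposition is:
Bags: B1 = {b, e, f}  B2 = {a, b, f}  B3 = {a, c, f}  B4 = {c, d, f}
Tree: B1–B2, B2–B3, B3–B4
Every bag has size at most 3, so the width is 3 − 1 = 2 and tw(G) ≤ 2. The edges f–e–b–a–c–d–f form a cycle, so G is not a tree and its treewidth is at least 2. Therefore the treewidth is 2.

2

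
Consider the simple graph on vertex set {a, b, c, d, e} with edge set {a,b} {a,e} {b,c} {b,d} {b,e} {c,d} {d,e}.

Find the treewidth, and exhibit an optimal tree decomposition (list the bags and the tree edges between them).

Treewidth 2.
Bags: B1 = {b, c, d}  B2 = {b, d, e}  B3 = {a, b, e}
Tree: B1–B2, B2–B3

The largest bag has 3 vertices, giving width 2; this decomposition certifies tw(G) ≤ 2. For the lower bound, the 3 vertices {b, d, e} are pairwise adjacent, and any tree decomposition puts a clique entirely inside one bag — forcing width ≥ 2. Hence tw(G) = 2 exactly.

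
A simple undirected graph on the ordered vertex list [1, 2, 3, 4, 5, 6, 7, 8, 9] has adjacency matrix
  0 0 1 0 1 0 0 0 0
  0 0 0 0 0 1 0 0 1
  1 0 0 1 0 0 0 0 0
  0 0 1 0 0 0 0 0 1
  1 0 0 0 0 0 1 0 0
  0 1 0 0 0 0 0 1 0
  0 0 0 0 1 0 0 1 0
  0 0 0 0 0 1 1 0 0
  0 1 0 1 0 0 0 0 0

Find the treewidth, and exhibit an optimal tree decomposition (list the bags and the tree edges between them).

Every bag has size at most 3, so the width is 3 − 1 = 2 and tw(G) ≤ 2. Since 1–3–4–9–2–6–8–7–5–1 is a cycle in G, G is not acyclic. Forests are exactly the graphs of treewidth ≤ 1, so tw(G) ≥ 2. Combining the bounds, tw(G) = 2.

Treewidth 2.
One such decomposition:
Bags: B1 = {1, 3, 4}  B2 = {1, 4, 9}  B3 = {1, 2, 9}  B4 = {1, 2, 6}  B5 = {1, 6, 8}  B6 = {1, 7, 8}  B7 = {1, 5, 7}
Tree: B1–B2, B2–B3, B3–B4, B4–B5, B5–B6, B6–B7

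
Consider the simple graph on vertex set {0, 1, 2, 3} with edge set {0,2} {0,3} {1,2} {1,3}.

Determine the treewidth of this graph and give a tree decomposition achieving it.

Treewidth 2.
One optimal decomposition is:
Bags: B1 = {1, 2, 3}  B2 = {0, 2, 3}
Tree: B1–B2

The largest bag has 3 vertices, giving width 2; this decomposition certifies tw(G) ≤ 2. The edges 3–1–2–0–3 form a cycle, so G is not a tree and its treewidth is at least 2. Therefore the treewidth is 2.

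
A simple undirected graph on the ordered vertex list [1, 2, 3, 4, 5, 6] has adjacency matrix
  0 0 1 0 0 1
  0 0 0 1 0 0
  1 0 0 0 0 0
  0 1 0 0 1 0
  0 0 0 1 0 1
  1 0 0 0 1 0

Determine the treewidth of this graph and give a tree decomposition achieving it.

Treewidth 1.
One optimal decomposition is:
Bags: B1 = {1, 3}  B2 = {1, 6}  B3 = {5, 6}  B4 = {4, 5}  B5 = {2, 4}
Tree: B1–B2, B2–B3, B3–B4, B4–B5

Each bag holds 2 vertices, so the decomposition has width 1, which upper-bounds the treewidth. Since G has at least one edge (e.g. 3–1), it is not an edgeless graph, so tw(G) ≥ 1. The upper and lower bounds meet at 1, so that is the treewidth.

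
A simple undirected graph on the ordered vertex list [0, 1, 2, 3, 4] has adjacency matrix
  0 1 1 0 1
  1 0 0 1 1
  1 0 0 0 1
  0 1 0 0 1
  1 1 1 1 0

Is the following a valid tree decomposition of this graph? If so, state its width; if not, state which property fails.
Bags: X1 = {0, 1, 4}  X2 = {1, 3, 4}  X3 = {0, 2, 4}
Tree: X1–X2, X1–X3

Yes; width 2.

Checking the three conditions: (i) the bags cover all of {0, 1, 2, 3, 4}; (ii) for each edge, some bag contains both endpoints; (iii) the bags containing any fixed vertex form a subtree. All hold, so the decomposition is valid with width 3 − 1 = 2.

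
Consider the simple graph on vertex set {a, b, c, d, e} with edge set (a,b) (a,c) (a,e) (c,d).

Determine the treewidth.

A width-1 tree decomposition is:
Bags: B1 = {a, e}  B2 = {a, b}  B3 = {a, c}  B4 = {c, d}
Tree: B1–B2, B2–B3, B3–B4
The largest bag has 2 vertices, giving width 1; this decomposition certifies tw(G) ≤ 1. Any graph with an edge has treewidth ≥ 1, and G has the edge a–e. The upper and lower bounds meet at 1, so that is the treewidth.

1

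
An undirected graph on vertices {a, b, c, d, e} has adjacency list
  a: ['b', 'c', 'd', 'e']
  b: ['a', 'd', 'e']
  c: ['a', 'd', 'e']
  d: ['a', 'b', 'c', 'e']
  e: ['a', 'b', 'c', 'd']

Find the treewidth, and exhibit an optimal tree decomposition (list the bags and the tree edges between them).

Every bag has size at most 4, so the width is 4 − 1 = 3 and tw(G) ≤ 3. On the other hand G contains the 4-clique {a, c, d, e}. A clique must lie in a single bag of any decomposition, so no decomposition can have width below 3. Hence tw(G) = 3 exactly.

Treewidth 3.
One such decomposition:
Bags: B1 = {a, b, d, e}  B2 = {a, c, d, e}
Tree: B1–B2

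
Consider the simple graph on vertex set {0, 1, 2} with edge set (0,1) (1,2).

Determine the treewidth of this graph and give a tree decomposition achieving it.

Every bag has size at most 2, so the width is 2 − 1 = 1 and tw(G) ≤ 1. G has an edge, so its treewidth is at least 1. The upper and lower bounds meet at 1, so that is the treewidth.

Treewidth 1.
One such decomposition:
Bags: B1 = {1, 2}  B2 = {0, 1}
Tree: B1–B2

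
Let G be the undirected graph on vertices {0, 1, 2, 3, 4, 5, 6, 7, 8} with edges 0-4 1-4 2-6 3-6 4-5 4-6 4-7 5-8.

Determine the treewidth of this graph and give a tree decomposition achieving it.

Treewidth 1.
One such decomposition:
Bags: B1 = {4, 6}  B2 = {4, 5}  B3 = {3, 6}  B4 = {4, 7}  B5 = {1, 4}  B6 = {5, 8}  B7 = {0, 4}  B8 = {2, 6}
Tree: B1–B2, B1–B3, B1–B4, B2–B5, B2–B6, B1–B7, B3–B8

Every bag has size at most 2, so the width is 2 − 1 = 1 and tw(G) ≤ 1. Since G has at least one edge (e.g. 4–6), it is not an edgeless graph, so tw(G) ≥ 1. Combining the bounds, tw(G) = 1.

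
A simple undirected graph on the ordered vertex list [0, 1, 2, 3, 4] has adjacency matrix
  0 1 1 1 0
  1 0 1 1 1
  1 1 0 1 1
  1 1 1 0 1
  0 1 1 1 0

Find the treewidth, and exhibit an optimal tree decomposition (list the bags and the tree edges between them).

Treewidth 3.
One optimal decomposition is:
Bags: B1 = {1, 2, 3, 4}  B2 = {0, 1, 2, 3}
Tree: B1–B2

Every bag has size at most 4, so the width is 4 − 1 = 3 and tw(G) ≤ 3. On the other hand G contains the 4-clique {0, 1, 2, 3}. A clique must lie in a single bag of any decomposition, so no decomposition can have width below 3. Hence tw(G) = 3 exactly.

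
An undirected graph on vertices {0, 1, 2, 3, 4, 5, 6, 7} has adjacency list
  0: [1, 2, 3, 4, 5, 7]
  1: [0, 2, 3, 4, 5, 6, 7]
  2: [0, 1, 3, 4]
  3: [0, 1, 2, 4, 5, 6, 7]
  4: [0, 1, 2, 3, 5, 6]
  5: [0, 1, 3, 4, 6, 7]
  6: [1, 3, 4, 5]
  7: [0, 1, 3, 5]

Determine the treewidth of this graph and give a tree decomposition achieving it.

Treewidth 4.
One optimal decomposition is:
Bags: B1 = {0, 1, 3, 5, 7}  B2 = {0, 1, 3, 4, 5}  B3 = {0, 1, 2, 3, 4}  B4 = {1, 3, 4, 5, 6}
Tree: B1–B2, B2–B3, B2–B4

Every bag has size at most 5, so the width is 5 − 1 = 4 and tw(G) ≤ 4. On the other hand G contains the 5-clique {0, 1, 2, 3, 4}. A clique must lie in a single bag of any decomposition, so no decomposition can have width below 4. Hence tw(G) = 4 exactly.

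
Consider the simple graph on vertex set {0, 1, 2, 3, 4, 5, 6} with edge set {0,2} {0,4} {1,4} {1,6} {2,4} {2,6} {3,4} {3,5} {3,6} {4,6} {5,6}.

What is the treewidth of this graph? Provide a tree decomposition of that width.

Treewidth 2.
Bags: B1 = {3, 4, 6}  B2 = {2, 4, 6}  B3 = {3, 5, 6}  B4 = {0, 2, 4}  B5 = {1, 4, 6}
Tree: B1–B2, B1–B3, B2–B4, B2–B5

Every bag has size at most 3, so the width is 3 − 1 = 2 and tw(G) ≤ 2. Conversely, {0, 2, 4} is a clique of size 3, and the vertices of any clique must share a bag in every tree decomposition; so some bag has ≥ 3 vertices and tw(G) ≥ 2. Combining the bounds, tw(G) = 2.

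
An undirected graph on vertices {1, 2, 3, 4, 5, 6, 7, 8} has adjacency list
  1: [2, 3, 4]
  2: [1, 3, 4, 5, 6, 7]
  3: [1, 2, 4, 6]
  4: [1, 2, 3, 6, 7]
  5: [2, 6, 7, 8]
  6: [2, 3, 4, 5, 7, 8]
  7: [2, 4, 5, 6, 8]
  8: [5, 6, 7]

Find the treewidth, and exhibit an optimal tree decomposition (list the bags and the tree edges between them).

The largest bag has 4 vertices, giving width 3; this decomposition certifies tw(G) ≤ 3. Conversely, {5, 6, 7, 8} is a clique of size 4, and the vertices of any clique must share a bag in every tree decomposition; so some bag has ≥ 4 vertices and tw(G) ≥ 3. The upper and lower bounds meet at 3, so that is the treewidth.

Treewidth 3.
One such decomposition:
Bags: B1 = {2, 5, 6, 7}  B2 = {5, 6, 7, 8}  B3 = {2, 4, 6, 7}  B4 = {2, 3, 4, 6}  B5 = {1, 2, 3, 4}
Tree: B1–B2, B1–B3, B3–B4, B4–B5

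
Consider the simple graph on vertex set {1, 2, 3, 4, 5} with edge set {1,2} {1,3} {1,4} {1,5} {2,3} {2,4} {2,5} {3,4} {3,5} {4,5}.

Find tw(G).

A width-4 tree decomposition is:
Bags: B1 = {1, 2, 3, 4, 5}
Tree: (single bag)
With just one bag of size 5, the width is 5 − 1 = 4, so tw(G) ≤ 4. Conversely, {1, 2, 3, 4, 5} is a clique of size 5, and the vertices of any clique must share a bag in every tree decomposition; so some bag has ≥ 5 vertices and tw(G) ≥ 4. Combining the bounds, tw(G) = 4.

4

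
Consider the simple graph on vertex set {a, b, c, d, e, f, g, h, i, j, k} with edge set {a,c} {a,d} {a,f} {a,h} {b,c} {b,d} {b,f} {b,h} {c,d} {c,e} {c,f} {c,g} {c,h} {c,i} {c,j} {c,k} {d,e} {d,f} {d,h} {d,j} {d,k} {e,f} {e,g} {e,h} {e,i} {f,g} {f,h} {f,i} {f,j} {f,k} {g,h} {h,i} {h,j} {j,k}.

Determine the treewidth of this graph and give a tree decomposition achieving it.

Each bag holds 5 vertices, so the decomposition has width 4, which upper-bounds the treewidth. For the lower bound, the 5 vertices {c, d, f, h, j} are pairwise adjacent, and any tree decomposition puts a clique entirely inside one bag — forcing width ≥ 4. Hence tw(G) = 4 exactly.

Treewidth 4.
One optimal decomposition is:
Bags: B1 = {c, d, e, f, h}  B2 = {c, e, f, h, i}  B3 = {c, e, f, g, h}  B4 = {c, d, f, h, j}  B5 = {a, c, d, f, h}  B6 = {b, c, d, f, h}  B7 = {c, d, f, j, k}
Tree: B1–B2, B1–B3, B1–B4, B1–B5, B1–B6, B4–B7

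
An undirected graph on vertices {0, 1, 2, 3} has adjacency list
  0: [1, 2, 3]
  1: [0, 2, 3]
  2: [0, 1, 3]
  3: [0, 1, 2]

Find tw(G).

3

A width-3 tree decomposition is:
Bags: B1 = {0, 1, 2, 3}
Tree: (single bag)
A single bag containing all 4 vertices is trivially a valid decomposition of width 3. For the lower bound, the 4 vertices {0, 1, 2, 3} are pairwise adjacent, and any tree decomposition puts a clique entirely inside one bag — forcing width ≥ 3. The upper and lower bounds meet at 3, so that is the treewidth.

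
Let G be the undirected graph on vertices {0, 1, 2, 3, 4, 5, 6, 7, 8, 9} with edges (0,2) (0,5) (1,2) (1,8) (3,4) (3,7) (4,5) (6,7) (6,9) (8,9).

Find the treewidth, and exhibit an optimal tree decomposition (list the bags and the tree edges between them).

The largest bag has 3 vertices, giving width 2; this decomposition certifies tw(G) ≤ 2. For the lower bound, G contains the cycle 0–5–4–3–7–6–9–8–1–2–0, so G is not a forest; only forests have treewidth ≤ 1, hence tw(G) ≥ 2. Combining the bounds, tw(G) = 2.

Treewidth 2.
Bags: B1 = {0, 4, 5}  B2 = {0, 3, 4}  B3 = {0, 3, 7}  B4 = {0, 6, 7}  B5 = {0, 6, 9}  B6 = {0, 8, 9}  B7 = {0, 1, 8}  B8 = {0, 1, 2}
Tree: B1–B2, B2–B3, B3–B4, B4–B5, B5–B6, B6–B7, B7–B8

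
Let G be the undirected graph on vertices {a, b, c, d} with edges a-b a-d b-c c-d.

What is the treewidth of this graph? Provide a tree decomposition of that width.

Every bag has size at most 3, so the width is 3 − 1 = 2 and tw(G) ≤ 2. Since c–d–a–b–c is a cycle in G, G is not acyclic. Forests are exactly the graphs of treewidth ≤ 1, so tw(G) ≥ 2. Hence tw(G) = 2 exactly.

Treewidth 2.
One such decomposition:
Bags: B1 = {a, c, d}  B2 = {a, b, c}
Tree: B1–B2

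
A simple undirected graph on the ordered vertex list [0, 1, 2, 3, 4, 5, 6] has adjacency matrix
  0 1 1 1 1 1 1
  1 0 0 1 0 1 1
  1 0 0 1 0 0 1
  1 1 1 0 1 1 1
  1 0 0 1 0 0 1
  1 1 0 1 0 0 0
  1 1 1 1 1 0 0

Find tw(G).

3

A width-3 tree decomposition is:
Bags: B1 = {0, 1, 3, 6}  B2 = {0, 2, 3, 6}  B3 = {0, 3, 4, 6}  B4 = {0, 1, 3, 5}
Tree: B1–B2, B2–B3, B1–B4
Each bag holds 4 vertices, so the decomposition has width 3, which upper-bounds the treewidth. On the other hand G contains the 4-clique {0, 1, 3, 5}. A clique must lie in a single bag of any decomposition, so no decomposition can have width below 3. Hence tw(G) = 3 exactly.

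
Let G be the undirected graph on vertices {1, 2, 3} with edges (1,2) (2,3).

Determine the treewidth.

A width-1 tree decomposition is:
Bags: B1 = {2, 3}  B2 = {1, 2}
Tree: B1–B2
The largest bag has 2 vertices, giving width 1; this decomposition certifies tw(G) ≤ 1. G has an edge, so its treewidth is at least 1. Combining the bounds, tw(G) = 1.

1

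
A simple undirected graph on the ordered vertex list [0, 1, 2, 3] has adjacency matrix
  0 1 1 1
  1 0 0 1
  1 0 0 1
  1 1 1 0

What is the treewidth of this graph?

A width-2 tree decomposition is:
Bags: B1 = {0, 2, 3}  B2 = {0, 1, 3}
Tree: B1–B2
The largest bag has 3 vertices, giving width 2; this decomposition certifies tw(G) ≤ 2. For the lower bound, the 3 vertices {0, 1, 3} are pairwise adjacent, and any tree decomposition puts a clique entirely inside one bag — forcing width ≥ 2. Combining the bounds, tw(G) = 2.

2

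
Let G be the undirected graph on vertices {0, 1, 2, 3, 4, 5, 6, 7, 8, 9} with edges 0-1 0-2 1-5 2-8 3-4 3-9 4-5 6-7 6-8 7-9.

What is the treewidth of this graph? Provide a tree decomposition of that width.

Treewidth 2.
One such decomposition:
Bags: B1 = {3, 7, 9}  B2 = {3, 6, 7}  B3 = {3, 6, 8}  B4 = {2, 3, 8}  B5 = {0, 2, 3}  B6 = {0, 1, 3}  B7 = {1, 3, 5}  B8 = {3, 4, 5}
Tree: B1–B2, B2–B3, B3–B4, B4–B5, B5–B6, B6–B7, B7–B8

The largest bag has 3 vertices, giving width 2; this decomposition certifies tw(G) ≤ 2. The edges 3–9–7–6–8–2–0–1–5–4–3 form a cycle, so G is not a tree and its treewidth is at least 2. Combining the bounds, tw(G) = 2.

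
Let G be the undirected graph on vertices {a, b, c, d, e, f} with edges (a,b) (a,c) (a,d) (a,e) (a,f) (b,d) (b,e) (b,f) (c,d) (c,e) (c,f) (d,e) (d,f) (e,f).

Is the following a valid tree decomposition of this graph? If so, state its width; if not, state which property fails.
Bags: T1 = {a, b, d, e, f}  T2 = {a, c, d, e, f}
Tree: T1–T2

Vertex coverage: the bags together contain {a, b, c, d, e, f}, the full vertex set. Edge coverage: each edge of G has both endpoints in at least one bag. Running intersection: for every vertex, the bags containing it form a connected subtree. All three properties hold, so this is a valid tree decomposition of width max|bag| − 1 = 4, and hence tw(G) ≤ 4.

Yes; width 4.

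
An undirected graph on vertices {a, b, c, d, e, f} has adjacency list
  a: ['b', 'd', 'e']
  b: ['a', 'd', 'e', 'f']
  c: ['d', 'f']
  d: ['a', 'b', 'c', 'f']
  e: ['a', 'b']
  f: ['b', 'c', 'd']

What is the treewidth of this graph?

A width-2 tree decomposition is:
Bags: B1 = {a, b, d}  B2 = {a, b, e}  B3 = {b, d, f}  B4 = {c, d, f}
Tree: B1–B2, B1–B3, B3–B4
The largest bag has 3 vertices, giving width 2; this decomposition certifies tw(G) ≤ 2. Conversely, {c, d, f} is a clique of size 3, and the vertices of any clique must share a bag in every tree decomposition; so some bag has ≥ 3 vertices and tw(G) ≥ 2. Combining the bounds, tw(G) = 2.

2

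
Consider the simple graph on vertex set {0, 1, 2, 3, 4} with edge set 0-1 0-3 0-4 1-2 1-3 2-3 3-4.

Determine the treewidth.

A width-2 tree decomposition is:
Bags: B1 = {0, 1, 3}  B2 = {1, 2, 3}  B3 = {0, 3, 4}
Tree: B1–B2, B1–B3
Every bag has size at most 3, so the width is 3 − 1 = 2 and tw(G) ≤ 2. For the lower bound, the 3 vertices {0, 1, 3} are pairwise adjacent, and any tree decomposition puts a clique entirely inside one bag — forcing width ≥ 2. The upper and lower bounds meet at 2, so that is the treewidth.

2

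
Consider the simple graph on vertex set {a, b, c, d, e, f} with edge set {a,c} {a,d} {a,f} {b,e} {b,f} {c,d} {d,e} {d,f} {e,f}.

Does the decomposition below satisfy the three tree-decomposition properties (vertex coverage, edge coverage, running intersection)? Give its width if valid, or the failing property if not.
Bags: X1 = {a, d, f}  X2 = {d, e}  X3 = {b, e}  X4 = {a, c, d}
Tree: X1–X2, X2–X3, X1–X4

A tree decomposition must satisfy three properties: every vertex lies in some bag; for every edge, both endpoints lie together in some bag; and for every vertex, the bags containing it form a connected subtree. Here edge (f,e) lies in no bag, so the decomposition is invalid.

No — edge (f,e) lies in no bag.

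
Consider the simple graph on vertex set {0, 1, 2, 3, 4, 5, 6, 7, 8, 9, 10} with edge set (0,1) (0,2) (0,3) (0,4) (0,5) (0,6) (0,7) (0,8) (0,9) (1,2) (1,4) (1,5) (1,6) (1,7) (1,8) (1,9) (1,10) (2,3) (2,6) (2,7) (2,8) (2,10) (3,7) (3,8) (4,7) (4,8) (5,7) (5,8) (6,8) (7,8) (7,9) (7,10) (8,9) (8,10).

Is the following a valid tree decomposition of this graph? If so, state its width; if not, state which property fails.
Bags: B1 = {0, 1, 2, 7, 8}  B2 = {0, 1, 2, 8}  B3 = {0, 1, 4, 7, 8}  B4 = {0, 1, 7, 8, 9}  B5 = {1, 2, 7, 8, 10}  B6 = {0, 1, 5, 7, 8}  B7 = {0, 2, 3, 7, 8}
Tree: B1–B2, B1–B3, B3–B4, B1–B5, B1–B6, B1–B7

No — vertex 6 appears in no bag.

A tree decomposition must satisfy three properties: every vertex lies in some bag; for every edge, both endpoints lie together in some bag; and for every vertex, the bags containing it form a connected subtree. Here vertex 6 appears in no bag, so the decomposition is invalid.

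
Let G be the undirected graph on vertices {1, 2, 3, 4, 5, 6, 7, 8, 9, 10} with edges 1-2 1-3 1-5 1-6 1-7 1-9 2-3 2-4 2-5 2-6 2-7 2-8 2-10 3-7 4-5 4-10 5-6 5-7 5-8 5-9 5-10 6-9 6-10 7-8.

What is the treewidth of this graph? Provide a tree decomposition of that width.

Every bag has size at most 4, so the width is 4 − 1 = 3 and tw(G) ≤ 3. Conversely, {1, 5, 6, 9} is a clique of size 4, and the vertices of any clique must share a bag in every tree decomposition; so some bag has ≥ 4 vertices and tw(G) ≥ 3. Combining the bounds, tw(G) = 3.

Treewidth 3.
One such decomposition:
Bags: B1 = {1, 5, 6, 9}  B2 = {1, 2, 5, 6}  B3 = {1, 2, 5, 7}  B4 = {2, 5, 7, 8}  B5 = {2, 5, 6, 10}  B6 = {1, 2, 3, 7}  B7 = {2, 4, 5, 10}
Tree: B1–B2, B2–B3, B3–B4, B2–B5, B3–B6, B5–B7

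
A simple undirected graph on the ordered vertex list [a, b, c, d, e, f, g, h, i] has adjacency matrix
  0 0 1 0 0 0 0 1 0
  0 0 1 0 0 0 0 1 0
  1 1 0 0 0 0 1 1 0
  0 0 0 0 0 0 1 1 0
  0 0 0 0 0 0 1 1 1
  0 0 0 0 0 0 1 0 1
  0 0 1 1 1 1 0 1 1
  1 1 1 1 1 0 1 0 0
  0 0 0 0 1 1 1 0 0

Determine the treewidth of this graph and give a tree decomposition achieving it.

Treewidth 2.
One such decomposition:
Bags: B1 = {e, g, i}  B2 = {e, g, h}  B3 = {f, g, i}  B4 = {c, g, h}  B5 = {b, c, h}  B6 = {a, c, h}  B7 = {d, g, h}
Tree: B1–B2, B1–B3, B2–B4, B4–B5, B4–B6, B2–B7

The largest bag has 3 vertices, giving width 2; this decomposition certifies tw(G) ≤ 2. On the other hand G contains the 3-clique {d, g, h}. A clique must lie in a single bag of any decomposition, so no decomposition can have width below 2. Hence tw(G) = 2 exactly.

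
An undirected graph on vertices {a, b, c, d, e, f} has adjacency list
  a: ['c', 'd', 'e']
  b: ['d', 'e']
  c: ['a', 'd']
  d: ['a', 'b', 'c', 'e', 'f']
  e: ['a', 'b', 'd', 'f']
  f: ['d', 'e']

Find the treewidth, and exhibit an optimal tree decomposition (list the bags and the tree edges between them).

The largest bag has 3 vertices, giving width 2; this decomposition certifies tw(G) ≤ 2. On the other hand G contains the 3-clique {d, e, f}. A clique must lie in a single bag of any decomposition, so no decomposition can have width below 2. Therefore the treewidth is 2.

Treewidth 2.
Bags: B1 = {a, c, d}  B2 = {a, d, e}  B3 = {b, d, e}  B4 = {d, e, f}
Tree: B1–B2, B2–B3, B3–B4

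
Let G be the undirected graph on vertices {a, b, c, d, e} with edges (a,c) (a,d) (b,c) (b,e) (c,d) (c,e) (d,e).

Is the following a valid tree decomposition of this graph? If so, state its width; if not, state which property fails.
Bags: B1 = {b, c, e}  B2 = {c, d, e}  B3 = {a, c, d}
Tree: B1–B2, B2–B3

Yes; width 2.

Every vertex of G appears in some bag (union = {a, b, c, d, e}); every edge is covered by a bag; and for each vertex v the set of bags containing v is connected in the bag tree. The decomposition is therefore valid. The largest bag has 3 vertices, so the width is 2.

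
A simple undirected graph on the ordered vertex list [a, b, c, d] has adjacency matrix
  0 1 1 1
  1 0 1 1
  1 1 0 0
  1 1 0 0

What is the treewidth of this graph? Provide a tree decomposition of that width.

Treewidth 2.
One such decomposition:
Bags: B1 = {a, b, c}  B2 = {a, b, d}
Tree: B1–B2

Every bag has size at most 3, so the width is 3 − 1 = 2 and tw(G) ≤ 2. Conversely, {a, b, d} is a clique of size 3, and the vertices of any clique must share a bag in every tree decomposition; so some bag has ≥ 3 vertices and tw(G) ≥ 2. Therefore the treewidth is 2.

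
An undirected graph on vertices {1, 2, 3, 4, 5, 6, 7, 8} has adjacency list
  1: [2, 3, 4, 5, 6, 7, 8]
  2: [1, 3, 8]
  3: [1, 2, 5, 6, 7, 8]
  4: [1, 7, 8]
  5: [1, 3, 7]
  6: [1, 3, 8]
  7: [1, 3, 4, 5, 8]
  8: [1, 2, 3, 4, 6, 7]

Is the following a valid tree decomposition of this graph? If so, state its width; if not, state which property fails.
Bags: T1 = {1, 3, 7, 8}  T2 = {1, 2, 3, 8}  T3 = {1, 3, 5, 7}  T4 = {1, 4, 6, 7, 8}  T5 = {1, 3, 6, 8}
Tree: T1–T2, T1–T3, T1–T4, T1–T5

No — bags containing vertex 6 are not connected in the tree.

A tree decomposition must satisfy three properties: every vertex lies in some bag; for every edge, both endpoints lie together in some bag; and for every vertex, the bags containing it form a connected subtree. Here bags containing vertex 6 are not connected in the tree, so the decomposition is invalid.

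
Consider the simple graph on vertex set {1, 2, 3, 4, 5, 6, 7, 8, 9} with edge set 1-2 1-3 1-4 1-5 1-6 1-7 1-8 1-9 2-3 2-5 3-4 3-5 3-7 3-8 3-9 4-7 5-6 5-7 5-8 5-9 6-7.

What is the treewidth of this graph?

3

A width-3 tree decomposition is:
Bags: B1 = {1, 3, 5, 9}  B2 = {1, 3, 5, 7}  B3 = {1, 2, 3, 5}  B4 = {1, 3, 5, 8}  B5 = {1, 3, 4, 7}  B6 = {1, 5, 6, 7}
Tree: B1–B2, B2–B3, B3–B4, B2–B5, B2–B6
Each bag holds 4 vertices, so the decomposition has width 3, which upper-bounds the treewidth. Conversely, {1, 3, 4, 7} is a clique of size 4, and the vertices of any clique must share a bag in every tree decomposition; so some bag has ≥ 4 vertices and tw(G) ≥ 3. Combining the bounds, tw(G) = 3.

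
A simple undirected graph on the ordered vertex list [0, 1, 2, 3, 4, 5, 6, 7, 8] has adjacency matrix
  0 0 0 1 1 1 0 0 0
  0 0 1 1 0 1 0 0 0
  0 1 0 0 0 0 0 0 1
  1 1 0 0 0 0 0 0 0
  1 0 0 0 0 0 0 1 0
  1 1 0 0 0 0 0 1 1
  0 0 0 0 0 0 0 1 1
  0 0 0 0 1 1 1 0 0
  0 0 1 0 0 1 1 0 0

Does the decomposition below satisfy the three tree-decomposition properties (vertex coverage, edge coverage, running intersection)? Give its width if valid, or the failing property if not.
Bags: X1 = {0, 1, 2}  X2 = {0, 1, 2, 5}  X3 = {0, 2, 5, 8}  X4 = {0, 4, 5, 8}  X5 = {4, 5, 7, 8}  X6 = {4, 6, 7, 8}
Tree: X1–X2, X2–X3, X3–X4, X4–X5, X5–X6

No — vertex 3 appears in no bag.

A tree decomposition must satisfy three properties: every vertex lies in some bag; for every edge, both endpoints lie together in some bag; and for every vertex, the bags containing it form a connected subtree. Here vertex 3 appears in no bag, so the decomposition is invalid.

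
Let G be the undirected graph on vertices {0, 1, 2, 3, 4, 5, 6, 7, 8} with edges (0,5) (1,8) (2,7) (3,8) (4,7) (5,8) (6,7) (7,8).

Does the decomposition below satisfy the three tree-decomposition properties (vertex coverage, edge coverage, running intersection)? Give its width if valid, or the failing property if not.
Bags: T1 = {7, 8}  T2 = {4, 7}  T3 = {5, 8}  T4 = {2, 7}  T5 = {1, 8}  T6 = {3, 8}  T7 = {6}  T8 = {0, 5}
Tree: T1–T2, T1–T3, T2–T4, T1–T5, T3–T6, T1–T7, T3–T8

A tree decomposition must satisfy three properties: every vertex lies in some bag; for every edge, both endpoints lie together in some bag; and for every vertex, the bags containing it form a connected subtree. Here edge (7,6) lies in no bag, so the decomposition is invalid.

No — edge (7,6) lies in no bag.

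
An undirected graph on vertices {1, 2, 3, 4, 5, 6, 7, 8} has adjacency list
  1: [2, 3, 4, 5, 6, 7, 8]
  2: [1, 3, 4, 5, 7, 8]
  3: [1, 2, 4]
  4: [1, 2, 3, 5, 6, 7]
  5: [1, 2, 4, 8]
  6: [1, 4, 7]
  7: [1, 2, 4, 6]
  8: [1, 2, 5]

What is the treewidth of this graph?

3

A width-3 tree decomposition is:
Bags: B1 = {1, 2, 4, 5}  B2 = {1, 2, 4, 7}  B3 = {1, 2, 3, 4}  B4 = {1, 2, 5, 8}  B5 = {1, 4, 6, 7}
Tree: B1–B2, B1–B3, B1–B4, B2–B5
Each bag holds 4 vertices, so the decomposition has width 3, which upper-bounds the treewidth. Conversely, {1, 2, 5, 8} is a clique of size 4, and the vertices of any clique must share a bag in every tree decomposition; so some bag has ≥ 4 vertices and tw(G) ≥ 3. Therefore the treewidth is 3.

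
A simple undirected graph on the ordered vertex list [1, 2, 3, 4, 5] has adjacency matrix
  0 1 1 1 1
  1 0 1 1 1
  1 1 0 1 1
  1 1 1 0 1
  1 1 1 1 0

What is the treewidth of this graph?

4

A width-4 tree decomposition is:
Bags: B1 = {1, 2, 3, 4, 5}
Tree: (single bag)
A single bag containing all 5 vertices is trivially a valid decomposition of width 4. For the lower bound, the 5 vertices {1, 2, 3, 4, 5} are pairwise adjacent, and any tree decomposition puts a clique entirely inside one bag — forcing width ≥ 4. Combining the bounds, tw(G) = 4.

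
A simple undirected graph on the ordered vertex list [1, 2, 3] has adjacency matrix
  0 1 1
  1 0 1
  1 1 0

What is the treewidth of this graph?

A width-2 tree decomposition is:
Bags: B1 = {1, 2, 3}
Tree: (single bag)
With just one bag of size 3, the width is 3 − 1 = 2, so tw(G) ≤ 2. Conversely, {1, 2, 3} is a clique of size 3, and the vertices of any clique must share a bag in every tree decomposition; so some bag has ≥ 3 vertices and tw(G) ≥ 2. Combining the bounds, tw(G) = 2.

2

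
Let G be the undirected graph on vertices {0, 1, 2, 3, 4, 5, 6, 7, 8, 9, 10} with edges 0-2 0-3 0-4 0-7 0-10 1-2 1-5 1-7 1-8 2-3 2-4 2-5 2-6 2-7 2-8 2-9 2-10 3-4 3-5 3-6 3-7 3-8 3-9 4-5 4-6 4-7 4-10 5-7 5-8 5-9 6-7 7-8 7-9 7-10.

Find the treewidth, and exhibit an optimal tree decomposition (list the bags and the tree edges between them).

Each bag holds 5 vertices, so the decomposition has width 4, which upper-bounds the treewidth. Conversely, {1, 2, 5, 7, 8} is a clique of size 5, and the vertices of any clique must share a bag in every tree decomposition; so some bag has ≥ 5 vertices and tw(G) ≥ 4. The upper and lower bounds meet at 4, so that is the treewidth.

Treewidth 4.
One such decomposition:
Bags: B1 = {2, 3, 4, 6, 7}  B2 = {0, 2, 3, 4, 7}  B3 = {2, 3, 4, 5, 7}  B4 = {2, 3, 5, 7, 8}  B5 = {0, 2, 4, 7, 10}  B6 = {1, 2, 5, 7, 8}  B7 = {2, 3, 5, 7, 9}
Tree: B1–B2, B2–B3, B3–B4, B2–B5, B4–B6, B4–B7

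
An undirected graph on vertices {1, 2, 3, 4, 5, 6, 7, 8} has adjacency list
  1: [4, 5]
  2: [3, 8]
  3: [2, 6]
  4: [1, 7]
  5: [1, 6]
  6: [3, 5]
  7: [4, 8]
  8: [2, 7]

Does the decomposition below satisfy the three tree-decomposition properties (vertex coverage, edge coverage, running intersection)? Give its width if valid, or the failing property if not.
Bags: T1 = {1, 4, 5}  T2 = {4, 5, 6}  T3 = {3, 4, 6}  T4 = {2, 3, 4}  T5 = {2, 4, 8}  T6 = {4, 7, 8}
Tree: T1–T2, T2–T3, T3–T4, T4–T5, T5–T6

Yes; width 2.

Checking the three conditions: (i) the bags cover all of {1, 2, 3, 4, 5, 6, 7, 8}; (ii) for each edge, some bag contains both endpoints; (iii) the bags containing any fixed vertex form a subtree. All hold, so the decomposition is valid with width 3 − 1 = 2.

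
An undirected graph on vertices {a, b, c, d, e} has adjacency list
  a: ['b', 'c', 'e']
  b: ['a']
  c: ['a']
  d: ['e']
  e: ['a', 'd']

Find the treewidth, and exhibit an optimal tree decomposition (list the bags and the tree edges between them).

Each bag holds 2 vertices, so the decomposition has width 1, which upper-bounds the treewidth. Since G has at least one edge (e.g. c–a), it is not an edgeless graph, so tw(G) ≥ 1. The upper and lower bounds meet at 1, so that is the treewidth.

Treewidth 1.
One optimal decomposition is:
Bags: B1 = {a, c}  B2 = {a, b}  B3 = {a, e}  B4 = {d, e}
Tree: B1–B2, B1–B3, B3–B4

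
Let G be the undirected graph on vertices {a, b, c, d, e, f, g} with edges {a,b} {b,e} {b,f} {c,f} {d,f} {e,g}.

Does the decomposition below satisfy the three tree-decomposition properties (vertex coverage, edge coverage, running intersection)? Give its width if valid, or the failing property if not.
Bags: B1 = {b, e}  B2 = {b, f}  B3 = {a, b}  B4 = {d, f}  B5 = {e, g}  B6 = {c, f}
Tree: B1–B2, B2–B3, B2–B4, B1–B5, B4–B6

Yes; width 1.

Checking the three conditions: (i) the bags cover all of {a, b, c, d, e, f, g}; (ii) for each edge, some bag contains both endpoints; (iii) the bags containing any fixed vertex form a subtree. All hold, so the decomposition is valid with width 2 − 1 = 1.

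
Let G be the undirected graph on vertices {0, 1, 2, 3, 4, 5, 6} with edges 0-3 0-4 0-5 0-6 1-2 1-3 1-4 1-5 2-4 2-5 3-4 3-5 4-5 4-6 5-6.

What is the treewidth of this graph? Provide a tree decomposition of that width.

Every bag has size at most 4, so the width is 4 − 1 = 3 and tw(G) ≤ 3. On the other hand G contains the 4-clique {0, 3, 4, 5}. A clique must lie in a single bag of any decomposition, so no decomposition can have width below 3. Combining the bounds, tw(G) = 3.

Treewidth 3.
One such decomposition:
Bags: B1 = {1, 3, 4, 5}  B2 = {0, 3, 4, 5}  B3 = {0, 4, 5, 6}  B4 = {1, 2, 4, 5}
Tree: B1–B2, B2–B3, B1–B4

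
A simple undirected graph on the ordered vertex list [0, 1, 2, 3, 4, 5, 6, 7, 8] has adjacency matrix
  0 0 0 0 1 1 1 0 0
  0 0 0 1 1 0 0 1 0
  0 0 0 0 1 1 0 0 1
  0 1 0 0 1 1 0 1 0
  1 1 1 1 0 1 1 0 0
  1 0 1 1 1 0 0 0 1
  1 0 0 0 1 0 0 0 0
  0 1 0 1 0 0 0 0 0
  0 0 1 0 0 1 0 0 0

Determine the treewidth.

2

A width-2 tree decomposition is:
Bags: B1 = {2, 5, 8}  B2 = {2, 4, 5}  B3 = {0, 4, 5}  B4 = {3, 4, 5}  B5 = {0, 4, 6}  B6 = {1, 3, 4}  B7 = {1, 3, 7}
Tree: B1–B2, B2–B3, B2–B4, B3–B5, B4–B6, B6–B7
The largest bag has 3 vertices, giving width 2; this decomposition certifies tw(G) ≤ 2. Conversely, {2, 5, 8} is a clique of size 3, and the vertices of any clique must share a bag in every tree decomposition; so some bag has ≥ 3 vertices and tw(G) ≥ 2. Hence tw(G) = 2 exactly.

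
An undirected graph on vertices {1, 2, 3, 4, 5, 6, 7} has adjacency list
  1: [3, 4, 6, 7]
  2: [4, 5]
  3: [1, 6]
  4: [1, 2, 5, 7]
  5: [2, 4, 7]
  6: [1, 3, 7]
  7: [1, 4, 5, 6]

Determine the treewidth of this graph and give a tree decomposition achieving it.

Treewidth 2.
One such decomposition:
Bags: B1 = {1, 4, 7}  B2 = {4, 5, 7}  B3 = {1, 6, 7}  B4 = {2, 4, 5}  B5 = {1, 3, 6}
Tree: B1–B2, B1–B3, B2–B4, B3–B5

Each bag holds 3 vertices, so the decomposition has width 2, which upper-bounds the treewidth. For the lower bound, the 3 vertices {1, 4, 7} are pairwise adjacent, and any tree decomposition puts a clique entirely inside one bag — forcing width ≥ 2. The upper and lower bounds meet at 2, so that is the treewidth.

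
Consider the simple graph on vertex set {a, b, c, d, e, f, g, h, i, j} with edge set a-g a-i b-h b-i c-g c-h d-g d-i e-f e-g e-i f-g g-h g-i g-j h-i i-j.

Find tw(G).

2

A width-2 tree decomposition is:
Bags: B1 = {g, h, i}  B2 = {b, h, i}  B3 = {c, g, h}  B4 = {a, g, i}  B5 = {e, g, i}  B6 = {d, g, i}  B7 = {e, f, g}  B8 = {g, i, j}
Tree: B1–B2, B1–B3, B1–B4, B1–B5, B4–B6, B5–B7, B6–B8
Each bag holds 3 vertices, so the decomposition has width 2, which upper-bounds the treewidth. Conversely, {c, g, h} is a clique of size 3, and the vertices of any clique must share a bag in every tree decomposition; so some bag has ≥ 3 vertices and tw(G) ≥ 2. Combining the bounds, tw(G) = 2.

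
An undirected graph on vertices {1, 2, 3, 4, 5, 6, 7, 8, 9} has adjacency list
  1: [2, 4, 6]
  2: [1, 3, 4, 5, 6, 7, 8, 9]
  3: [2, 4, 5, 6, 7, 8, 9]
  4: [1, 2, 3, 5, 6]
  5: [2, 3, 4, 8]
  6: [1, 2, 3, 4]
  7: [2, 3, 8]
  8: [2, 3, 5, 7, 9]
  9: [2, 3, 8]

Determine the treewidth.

A width-3 tree decomposition is:
Bags: B1 = {2, 3, 4, 5}  B2 = {2, 3, 4, 6}  B3 = {2, 3, 5, 8}  B4 = {2, 3, 7, 8}  B5 = {2, 3, 8, 9}  B6 = {1, 2, 4, 6}
Tree: B1–B2, B1–B3, B3–B4, B4–B5, B2–B6
Each bag holds 4 vertices, so the decomposition has width 3, which upper-bounds the treewidth. For the lower bound, the 4 vertices {1, 2, 4, 6} are pairwise adjacent, and any tree decomposition puts a clique entirely inside one bag — forcing width ≥ 3. Therefore the treewidth is 3.

3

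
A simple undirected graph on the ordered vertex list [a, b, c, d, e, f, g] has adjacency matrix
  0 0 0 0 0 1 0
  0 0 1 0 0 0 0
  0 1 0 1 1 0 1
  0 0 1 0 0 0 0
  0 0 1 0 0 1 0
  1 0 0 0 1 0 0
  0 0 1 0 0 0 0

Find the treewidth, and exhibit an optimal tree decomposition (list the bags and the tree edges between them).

The largest bag has 2 vertices, giving width 1; this decomposition certifies tw(G) ≤ 1. G has an edge, so its treewidth is at least 1. Combining the bounds, tw(G) = 1.

Treewidth 1.
One optimal decomposition is:
Bags: B1 = {c, e}  B2 = {e, f}  B3 = {c, g}  B4 = {b, c}  B5 = {a, f}  B6 = {c, d}
Tree: B1–B2, B1–B3, B3–B4, B2–B5, B4–B6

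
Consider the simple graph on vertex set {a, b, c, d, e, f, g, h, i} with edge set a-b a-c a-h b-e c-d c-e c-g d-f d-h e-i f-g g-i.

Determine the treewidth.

3

A width-3 tree decomposition is:
Bags: B1 = {b, e, g, i}  B2 = {b, c, e, g}  B3 = {a, b, c, g}  B4 = {a, c, f, g}  B5 = {a, c, d, f}  B6 = {a, d, f, h}
Tree: B1–B2, B2–B3, B3–B4, B4–B5, B5–B6
Every bag has size at most 4, so the width is 4 − 1 = 3 and tw(G) ≤ 3. For the lower bound: the 4 vertex sets {b,e,i}, {g}, {c}, {a,d,f,h} are disjoint, each induces a connected subgraph, and every pair is joined by at least one edge of G. Contracting each set to a single vertex therefore yields K_{4} as a minor, and since treewidth is minor-monotone, tw(G) ≥ tw(K_{4}) = 3. Combining the bounds, tw(G) = 3.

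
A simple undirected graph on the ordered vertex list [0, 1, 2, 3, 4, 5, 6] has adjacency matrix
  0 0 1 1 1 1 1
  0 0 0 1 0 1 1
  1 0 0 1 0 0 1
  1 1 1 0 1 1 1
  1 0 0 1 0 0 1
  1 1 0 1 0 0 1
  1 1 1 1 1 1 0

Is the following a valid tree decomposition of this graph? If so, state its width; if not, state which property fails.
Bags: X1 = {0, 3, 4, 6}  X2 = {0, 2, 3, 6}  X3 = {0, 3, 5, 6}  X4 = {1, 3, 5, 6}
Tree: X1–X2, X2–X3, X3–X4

Yes; width 3.

Checking the three conditions: (i) the bags cover all of {0, 1, 2, 3, 4, 5, 6}; (ii) for each edge, some bag contains both endpoints; (iii) the bags containing any fixed vertex form a subtree. All hold, so the decomposition is valid with width 4 − 1 = 3.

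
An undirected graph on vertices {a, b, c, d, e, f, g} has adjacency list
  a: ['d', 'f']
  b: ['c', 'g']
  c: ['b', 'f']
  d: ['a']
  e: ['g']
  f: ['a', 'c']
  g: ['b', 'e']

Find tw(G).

1

A width-1 tree decomposition is:
Bags: B1 = {a, d}  B2 = {a, f}  B3 = {c, f}  B4 = {b, c}  B5 = {b, g}  B6 = {e, g}
Tree: B1–B2, B2–B3, B3–B4, B4–B5, B5–B6
The largest bag has 2 vertices, giving width 1; this decomposition certifies tw(G) ≤ 1. Any graph with an edge has treewidth ≥ 1, and G has the edge d–a. Combining the bounds, tw(G) = 1.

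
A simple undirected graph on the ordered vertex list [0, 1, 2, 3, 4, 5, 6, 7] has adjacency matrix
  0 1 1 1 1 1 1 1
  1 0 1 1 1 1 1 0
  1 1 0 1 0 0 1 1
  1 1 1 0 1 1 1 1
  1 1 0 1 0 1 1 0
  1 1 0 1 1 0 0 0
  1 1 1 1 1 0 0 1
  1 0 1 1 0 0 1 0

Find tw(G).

4

A width-4 tree decomposition is:
Bags: B1 = {0, 1, 3, 4, 6}  B2 = {0, 1, 3, 4, 5}  B3 = {0, 1, 2, 3, 6}  B4 = {0, 2, 3, 6, 7}
Tree: B1–B2, B1–B3, B3–B4
The largest bag has 5 vertices, giving width 4; this decomposition certifies tw(G) ≤ 4. For the lower bound, the 5 vertices {0, 1, 2, 3, 6} are pairwise adjacent, and any tree decomposition puts a clique entirely inside one bag — forcing width ≥ 4. Combining the bounds, tw(G) = 4.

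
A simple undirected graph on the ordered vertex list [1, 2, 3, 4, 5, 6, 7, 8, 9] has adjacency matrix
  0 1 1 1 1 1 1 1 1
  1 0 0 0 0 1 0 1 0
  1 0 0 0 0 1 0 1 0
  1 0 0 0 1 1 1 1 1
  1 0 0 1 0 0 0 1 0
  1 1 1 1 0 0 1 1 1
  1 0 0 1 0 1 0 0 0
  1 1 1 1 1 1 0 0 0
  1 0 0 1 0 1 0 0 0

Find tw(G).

A width-3 tree decomposition is:
Bags: B1 = {1, 2, 6, 8}  B2 = {1, 3, 6, 8}  B3 = {1, 4, 6, 8}  B4 = {1, 4, 5, 8}  B5 = {1, 4, 6, 7}  B6 = {1, 4, 6, 9}
Tree: B1–B2, B1–B3, B3–B4, B3–B5, B3–B6
The largest bag has 4 vertices, giving width 3; this decomposition certifies tw(G) ≤ 3. For the lower bound, the 4 vertices {1, 4, 5, 8} are pairwise adjacent, and any tree decomposition puts a clique entirely inside one bag — forcing width ≥ 3. The upper and lower bounds meet at 3, so that is the treewidth.

3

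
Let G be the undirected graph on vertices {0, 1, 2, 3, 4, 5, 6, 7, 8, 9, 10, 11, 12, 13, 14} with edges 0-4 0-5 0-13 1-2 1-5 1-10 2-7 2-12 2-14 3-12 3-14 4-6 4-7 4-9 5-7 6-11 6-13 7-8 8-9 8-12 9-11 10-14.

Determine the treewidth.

3

A width-3 tree decomposition is:
Bags: B1 = {1, 3, 10, 14}  B2 = {1, 2, 3, 14}  B3 = {1, 2, 3, 12}  B4 = {1, 2, 5, 12}  B5 = {2, 5, 7, 12}  B6 = {5, 7, 8, 12}  B7 = {0, 5, 7, 8}  B8 = {0, 4, 7, 8}  B9 = {0, 4, 8, 9}  B10 = {0, 4, 9, 13}  B11 = {4, 6, 9, 13}  B12 = {6, 9, 11, 13}
Tree: B1–B2, B2–B3, B3–B4, B4–B5, B5–B6, B6–B7, B7–B8, B8–B9, B9–B10, B10–B11, B11–B12
The largest bag has 4 vertices, giving width 3; this decomposition certifies tw(G) ≤ 3. For the lower bound: the 4 vertex sets {3,10,14}, {1}, {2}, {5,7,8,12} are disjoint, each induces a connected subgraph, and every pair is joined by at least one edge of G. Contracting each set to a single vertex therefore yields K_{4} as a minor, and since treewidth is minor-monotone, tw(G) ≥ tw(K_{4}) = 3. Hence tw(G) = 3 exactly.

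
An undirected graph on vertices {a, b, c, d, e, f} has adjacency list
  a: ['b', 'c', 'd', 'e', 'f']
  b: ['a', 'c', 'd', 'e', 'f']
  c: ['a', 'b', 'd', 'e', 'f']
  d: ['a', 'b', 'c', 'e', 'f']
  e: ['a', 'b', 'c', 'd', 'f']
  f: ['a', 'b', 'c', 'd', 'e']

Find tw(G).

5

A width-5 tree decomposition is:
Bags: B1 = {a, b, c, d, e, f}
Tree: (single bag)
A single bag containing all 6 vertices is trivially a valid decomposition of width 5. For the lower bound, the 6 vertices {a, b, c, d, e, f} are pairwise adjacent, and any tree decomposition puts a clique entirely inside one bag — forcing width ≥ 5. Therefore the treewidth is 5.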